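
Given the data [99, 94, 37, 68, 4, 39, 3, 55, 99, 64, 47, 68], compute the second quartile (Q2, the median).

59.5

Step 1: Sort the data: [3, 4, 37, 39, 47, 55, 64, 68, 68, 94, 99, 99]
Step 2: n = 12
Step 3: Q2 is the median. Since n is even, it is the average of the values at positions 6 and 7:
  Q2 = (55 + 64) / 2 = 59.5
Step 4: Q2 = 59.5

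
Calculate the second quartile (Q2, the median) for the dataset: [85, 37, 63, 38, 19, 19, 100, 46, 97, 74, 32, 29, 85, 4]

42

Step 1: Sort the data: [4, 19, 19, 29, 32, 37, 38, 46, 63, 74, 85, 85, 97, 100]
Step 2: n = 14
Step 3: Q2 is the median. Since n is even, it is the average of the values at positions 7 and 8:
  Q2 = (38 + 46) / 2 = 42
Step 4: Q2 = 42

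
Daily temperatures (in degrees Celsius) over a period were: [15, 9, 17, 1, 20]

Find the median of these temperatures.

15

Step 1: Sort the data in ascending order: [1, 9, 15, 17, 20]
Step 2: The number of values is n = 5.
Step 3: Since n is odd, the median is the middle value at position 3: 15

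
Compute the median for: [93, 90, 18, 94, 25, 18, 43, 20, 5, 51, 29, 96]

36

Step 1: Sort the data in ascending order: [5, 18, 18, 20, 25, 29, 43, 51, 90, 93, 94, 96]
Step 2: The number of values is n = 12.
Step 3: Since n is even, the median is the average of positions 6 and 7:
  Median = (29 + 43) / 2 = 36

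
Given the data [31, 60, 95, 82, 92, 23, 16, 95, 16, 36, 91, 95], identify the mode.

95

Step 1: Count the frequency of each value:
  16: appears 2 time(s)
  23: appears 1 time(s)
  31: appears 1 time(s)
  36: appears 1 time(s)
  60: appears 1 time(s)
  82: appears 1 time(s)
  91: appears 1 time(s)
  92: appears 1 time(s)
  95: appears 3 time(s)
Step 2: The value 95 appears most frequently (3 times).
Step 3: Mode = 95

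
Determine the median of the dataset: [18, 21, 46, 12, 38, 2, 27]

21

Step 1: Sort the data in ascending order: [2, 12, 18, 21, 27, 38, 46]
Step 2: The number of values is n = 7.
Step 3: Since n is odd, the median is the middle value at position 4: 21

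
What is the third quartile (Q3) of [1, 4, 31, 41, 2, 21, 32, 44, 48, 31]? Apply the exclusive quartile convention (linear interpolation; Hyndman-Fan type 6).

41.75

Step 1: Sort the data: [1, 2, 4, 21, 31, 31, 32, 41, 44, 48]
Step 2: n = 10
Step 3: Using the exclusive quartile method:
  Q1 = 3.5
  Q2 (median) = 31
  Q3 = 41.75
  IQR = Q3 - Q1 = 41.75 - 3.5 = 38.25
Step 4: Q3 = 41.75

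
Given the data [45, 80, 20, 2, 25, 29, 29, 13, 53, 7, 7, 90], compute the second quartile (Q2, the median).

27

Step 1: Sort the data: [2, 7, 7, 13, 20, 25, 29, 29, 45, 53, 80, 90]
Step 2: n = 12
Step 3: Q2 is the median. Since n is even, it is the average of the values at positions 6 and 7:
  Q2 = (25 + 29) / 2 = 27
Step 4: Q2 = 27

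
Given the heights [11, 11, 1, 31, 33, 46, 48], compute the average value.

25.8571

Step 1: Sum all values: 11 + 11 + 1 + 31 + 33 + 46 + 48 = 181
Step 2: Count the number of values: n = 7
Step 3: Mean = sum / n = 181 / 7 = 25.8571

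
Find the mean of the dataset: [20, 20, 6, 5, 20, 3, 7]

11.5714

Step 1: Sum all values: 20 + 20 + 6 + 5 + 20 + 3 + 7 = 81
Step 2: Count the number of values: n = 7
Step 3: Mean = sum / n = 81 / 7 = 11.5714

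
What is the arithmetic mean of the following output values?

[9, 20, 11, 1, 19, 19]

13.1667

Step 1: Sum all values: 9 + 20 + 11 + 1 + 19 + 19 = 79
Step 2: Count the number of values: n = 6
Step 3: Mean = sum / n = 79 / 6 = 13.1667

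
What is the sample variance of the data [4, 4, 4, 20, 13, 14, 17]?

46.1429

Step 1: Compute the mean: (4 + 4 + 4 + 20 + 13 + 14 + 17) / 7 = 10.8571
Step 2: Compute squared deviations from the mean:
  (4 - 10.8571)^2 = 47.0204
  (4 - 10.8571)^2 = 47.0204
  (4 - 10.8571)^2 = 47.0204
  (20 - 10.8571)^2 = 83.5918
  (13 - 10.8571)^2 = 4.5918
  (14 - 10.8571)^2 = 9.8776
  (17 - 10.8571)^2 = 37.7347
Step 3: Sum of squared deviations = 276.8571
Step 4: Sample variance = 276.8571 / 6 = 46.1429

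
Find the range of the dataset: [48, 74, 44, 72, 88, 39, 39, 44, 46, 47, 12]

76

Step 1: Identify the maximum value: max = 88
Step 2: Identify the minimum value: min = 12
Step 3: Range = max - min = 88 - 12 = 76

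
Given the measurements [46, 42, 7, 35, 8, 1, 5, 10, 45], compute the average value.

22.1111

Step 1: Sum all values: 46 + 42 + 7 + 35 + 8 + 1 + 5 + 10 + 45 = 199
Step 2: Count the number of values: n = 9
Step 3: Mean = sum / n = 199 / 9 = 22.1111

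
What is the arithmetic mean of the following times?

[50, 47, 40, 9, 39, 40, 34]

37

Step 1: Sum all values: 50 + 47 + 40 + 9 + 39 + 40 + 34 = 259
Step 2: Count the number of values: n = 7
Step 3: Mean = sum / n = 259 / 7 = 37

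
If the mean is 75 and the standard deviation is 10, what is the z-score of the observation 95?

2

Step 1: Recall the z-score formula: z = (x - mu) / sigma
Step 2: Substitute values: z = (95 - 75) / 10
Step 3: z = 20 / 10 = 2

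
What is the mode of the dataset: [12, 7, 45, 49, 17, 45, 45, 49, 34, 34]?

45

Step 1: Count the frequency of each value:
  7: appears 1 time(s)
  12: appears 1 time(s)
  17: appears 1 time(s)
  34: appears 2 time(s)
  45: appears 3 time(s)
  49: appears 2 time(s)
Step 2: The value 45 appears most frequently (3 times).
Step 3: Mode = 45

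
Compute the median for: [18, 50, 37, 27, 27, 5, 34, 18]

27

Step 1: Sort the data in ascending order: [5, 18, 18, 27, 27, 34, 37, 50]
Step 2: The number of values is n = 8.
Step 3: Since n is even, the median is the average of positions 4 and 5:
  Median = (27 + 27) / 2 = 27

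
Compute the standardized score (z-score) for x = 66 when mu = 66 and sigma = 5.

0

Step 1: Recall the z-score formula: z = (x - mu) / sigma
Step 2: Substitute values: z = (66 - 66) / 5
Step 3: z = 0 / 5 = 0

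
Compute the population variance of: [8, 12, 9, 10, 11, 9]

1.8056

Step 1: Compute the mean: (8 + 12 + 9 + 10 + 11 + 9) / 6 = 9.8333
Step 2: Compute squared deviations from the mean:
  (8 - 9.8333)^2 = 3.3611
  (12 - 9.8333)^2 = 4.6944
  (9 - 9.8333)^2 = 0.6944
  (10 - 9.8333)^2 = 0.0278
  (11 - 9.8333)^2 = 1.3611
  (9 - 9.8333)^2 = 0.6944
Step 3: Sum of squared deviations = 10.8333
Step 4: Population variance = 10.8333 / 6 = 1.8056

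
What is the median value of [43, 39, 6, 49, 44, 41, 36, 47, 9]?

41

Step 1: Sort the data in ascending order: [6, 9, 36, 39, 41, 43, 44, 47, 49]
Step 2: The number of values is n = 9.
Step 3: Since n is odd, the median is the middle value at position 5: 41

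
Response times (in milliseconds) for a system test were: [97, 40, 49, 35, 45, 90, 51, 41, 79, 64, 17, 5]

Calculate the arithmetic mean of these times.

51.0833

Step 1: Sum all values: 97 + 40 + 49 + 35 + 45 + 90 + 51 + 41 + 79 + 64 + 17 + 5 = 613
Step 2: Count the number of values: n = 12
Step 3: Mean = sum / n = 613 / 12 = 51.0833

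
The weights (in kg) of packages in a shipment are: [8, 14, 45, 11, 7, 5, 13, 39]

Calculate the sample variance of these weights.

235.6429

Step 1: Compute the mean: (8 + 14 + 45 + 11 + 7 + 5 + 13 + 39) / 8 = 17.75
Step 2: Compute squared deviations from the mean:
  (8 - 17.75)^2 = 95.0625
  (14 - 17.75)^2 = 14.0625
  (45 - 17.75)^2 = 742.5625
  (11 - 17.75)^2 = 45.5625
  (7 - 17.75)^2 = 115.5625
  (5 - 17.75)^2 = 162.5625
  (13 - 17.75)^2 = 22.5625
  (39 - 17.75)^2 = 451.5625
Step 3: Sum of squared deviations = 1649.5
Step 4: Sample variance = 1649.5 / 7 = 235.6429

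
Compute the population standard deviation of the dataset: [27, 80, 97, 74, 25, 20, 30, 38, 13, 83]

29.5366

Step 1: Compute the mean: 48.7
Step 2: Sum of squared deviations from the mean: 8724.1
Step 3: Population variance = 8724.1 / 10 = 872.41
Step 4: Standard deviation = sqrt(872.41) = 29.5366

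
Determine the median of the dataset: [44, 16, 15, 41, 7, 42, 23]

23

Step 1: Sort the data in ascending order: [7, 15, 16, 23, 41, 42, 44]
Step 2: The number of values is n = 7.
Step 3: Since n is odd, the median is the middle value at position 4: 23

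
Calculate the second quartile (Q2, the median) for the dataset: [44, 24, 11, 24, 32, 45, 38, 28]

30

Step 1: Sort the data: [11, 24, 24, 28, 32, 38, 44, 45]
Step 2: n = 8
Step 3: Q2 is the median. Since n is even, it is the average of the values at positions 4 and 5:
  Q2 = (28 + 32) / 2 = 30
Step 4: Q2 = 30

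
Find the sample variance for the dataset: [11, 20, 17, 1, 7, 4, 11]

46.1429

Step 1: Compute the mean: (11 + 20 + 17 + 1 + 7 + 4 + 11) / 7 = 10.1429
Step 2: Compute squared deviations from the mean:
  (11 - 10.1429)^2 = 0.7347
  (20 - 10.1429)^2 = 97.1633
  (17 - 10.1429)^2 = 47.0204
  (1 - 10.1429)^2 = 83.5918
  (7 - 10.1429)^2 = 9.8776
  (4 - 10.1429)^2 = 37.7347
  (11 - 10.1429)^2 = 0.7347
Step 3: Sum of squared deviations = 276.8571
Step 4: Sample variance = 276.8571 / 6 = 46.1429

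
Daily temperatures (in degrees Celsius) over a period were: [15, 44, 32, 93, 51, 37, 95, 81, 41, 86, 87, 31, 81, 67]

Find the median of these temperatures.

59

Step 1: Sort the data in ascending order: [15, 31, 32, 37, 41, 44, 51, 67, 81, 81, 86, 87, 93, 95]
Step 2: The number of values is n = 14.
Step 3: Since n is even, the median is the average of positions 7 and 8:
  Median = (51 + 67) / 2 = 59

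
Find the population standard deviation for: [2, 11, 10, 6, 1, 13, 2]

4.5625

Step 1: Compute the mean: 6.4286
Step 2: Sum of squared deviations from the mean: 145.7143
Step 3: Population variance = 145.7143 / 7 = 20.8163
Step 4: Standard deviation = sqrt(20.8163) = 4.5625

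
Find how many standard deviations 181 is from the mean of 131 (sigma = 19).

2.6316

Step 1: Recall the z-score formula: z = (x - mu) / sigma
Step 2: Substitute values: z = (181 - 131) / 19
Step 3: z = 50 / 19 = 2.6316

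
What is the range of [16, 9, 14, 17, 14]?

8

Step 1: Identify the maximum value: max = 17
Step 2: Identify the minimum value: min = 9
Step 3: Range = max - min = 17 - 9 = 8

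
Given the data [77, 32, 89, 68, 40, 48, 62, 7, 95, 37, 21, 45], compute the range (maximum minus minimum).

88

Step 1: Identify the maximum value: max = 95
Step 2: Identify the minimum value: min = 7
Step 3: Range = max - min = 95 - 7 = 88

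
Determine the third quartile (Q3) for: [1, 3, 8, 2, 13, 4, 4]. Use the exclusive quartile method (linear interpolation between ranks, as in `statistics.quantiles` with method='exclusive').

8

Step 1: Sort the data: [1, 2, 3, 4, 4, 8, 13]
Step 2: n = 7
Step 3: Using the exclusive quartile method:
  Q1 = 2
  Q2 (median) = 4
  Q3 = 8
  IQR = Q3 - Q1 = 8 - 2 = 6
Step 4: Q3 = 8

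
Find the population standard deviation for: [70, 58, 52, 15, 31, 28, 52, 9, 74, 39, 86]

23.5453

Step 1: Compute the mean: 46.7273
Step 2: Sum of squared deviations from the mean: 6098.1818
Step 3: Population variance = 6098.1818 / 11 = 554.3802
Step 4: Standard deviation = sqrt(554.3802) = 23.5453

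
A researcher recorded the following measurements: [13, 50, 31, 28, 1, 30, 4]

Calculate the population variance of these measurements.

258.5306

Step 1: Compute the mean: (13 + 50 + 31 + 28 + 1 + 30 + 4) / 7 = 22.4286
Step 2: Compute squared deviations from the mean:
  (13 - 22.4286)^2 = 88.898
  (50 - 22.4286)^2 = 760.1837
  (31 - 22.4286)^2 = 73.4694
  (28 - 22.4286)^2 = 31.0408
  (1 - 22.4286)^2 = 459.1837
  (30 - 22.4286)^2 = 57.3265
  (4 - 22.4286)^2 = 339.6122
Step 3: Sum of squared deviations = 1809.7143
Step 4: Population variance = 1809.7143 / 7 = 258.5306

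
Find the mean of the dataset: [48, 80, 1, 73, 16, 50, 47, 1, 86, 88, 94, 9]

49.4167

Step 1: Sum all values: 48 + 80 + 1 + 73 + 16 + 50 + 47 + 1 + 86 + 88 + 94 + 9 = 593
Step 2: Count the number of values: n = 12
Step 3: Mean = sum / n = 593 / 12 = 49.4167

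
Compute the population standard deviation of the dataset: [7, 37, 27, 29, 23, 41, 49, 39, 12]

12.9957

Step 1: Compute the mean: 29.3333
Step 2: Sum of squared deviations from the mean: 1520
Step 3: Population variance = 1520 / 9 = 168.8889
Step 4: Standard deviation = sqrt(168.8889) = 12.9957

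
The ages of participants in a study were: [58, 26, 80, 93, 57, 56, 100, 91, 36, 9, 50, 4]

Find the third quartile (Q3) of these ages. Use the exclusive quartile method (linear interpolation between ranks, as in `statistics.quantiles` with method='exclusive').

88.25

Step 1: Sort the data: [4, 9, 26, 36, 50, 56, 57, 58, 80, 91, 93, 100]
Step 2: n = 12
Step 3: Using the exclusive quartile method:
  Q1 = 28.5
  Q2 (median) = 56.5
  Q3 = 88.25
  IQR = Q3 - Q1 = 88.25 - 28.5 = 59.75
Step 4: Q3 = 88.25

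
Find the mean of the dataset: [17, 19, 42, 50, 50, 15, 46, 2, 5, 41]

28.7

Step 1: Sum all values: 17 + 19 + 42 + 50 + 50 + 15 + 46 + 2 + 5 + 41 = 287
Step 2: Count the number of values: n = 10
Step 3: Mean = sum / n = 287 / 10 = 28.7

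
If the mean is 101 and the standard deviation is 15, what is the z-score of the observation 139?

2.5333

Step 1: Recall the z-score formula: z = (x - mu) / sigma
Step 2: Substitute values: z = (139 - 101) / 15
Step 3: z = 38 / 15 = 2.5333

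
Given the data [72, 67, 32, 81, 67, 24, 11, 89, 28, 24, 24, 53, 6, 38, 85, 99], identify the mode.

24

Step 1: Count the frequency of each value:
  6: appears 1 time(s)
  11: appears 1 time(s)
  24: appears 3 time(s)
  28: appears 1 time(s)
  32: appears 1 time(s)
  38: appears 1 time(s)
  53: appears 1 time(s)
  67: appears 2 time(s)
  72: appears 1 time(s)
  81: appears 1 time(s)
  85: appears 1 time(s)
  89: appears 1 time(s)
  99: appears 1 time(s)
Step 2: The value 24 appears most frequently (3 times).
Step 3: Mode = 24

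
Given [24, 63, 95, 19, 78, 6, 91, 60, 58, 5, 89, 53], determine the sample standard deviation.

32.7677

Step 1: Compute the mean: 53.4167
Step 2: Sum of squared deviations from the mean: 11810.9167
Step 3: Sample variance = 11810.9167 / 11 = 1073.7197
Step 4: Standard deviation = sqrt(1073.7197) = 32.7677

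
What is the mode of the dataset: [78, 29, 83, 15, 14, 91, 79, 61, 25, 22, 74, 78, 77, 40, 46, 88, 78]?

78

Step 1: Count the frequency of each value:
  14: appears 1 time(s)
  15: appears 1 time(s)
  22: appears 1 time(s)
  25: appears 1 time(s)
  29: appears 1 time(s)
  40: appears 1 time(s)
  46: appears 1 time(s)
  61: appears 1 time(s)
  74: appears 1 time(s)
  77: appears 1 time(s)
  78: appears 3 time(s)
  79: appears 1 time(s)
  83: appears 1 time(s)
  88: appears 1 time(s)
  91: appears 1 time(s)
Step 2: The value 78 appears most frequently (3 times).
Step 3: Mode = 78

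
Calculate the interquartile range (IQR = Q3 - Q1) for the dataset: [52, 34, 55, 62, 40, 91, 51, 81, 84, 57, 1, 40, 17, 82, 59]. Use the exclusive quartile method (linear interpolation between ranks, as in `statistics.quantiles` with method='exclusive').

41

Step 1: Sort the data: [1, 17, 34, 40, 40, 51, 52, 55, 57, 59, 62, 81, 82, 84, 91]
Step 2: n = 15
Step 3: Using the exclusive quartile method:
  Q1 = 40
  Q2 (median) = 55
  Q3 = 81
  IQR = Q3 - Q1 = 81 - 40 = 41
Step 4: IQR = 41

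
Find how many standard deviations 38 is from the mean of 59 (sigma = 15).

-1.4

Step 1: Recall the z-score formula: z = (x - mu) / sigma
Step 2: Substitute values: z = (38 - 59) / 15
Step 3: z = -21 / 15 = -1.4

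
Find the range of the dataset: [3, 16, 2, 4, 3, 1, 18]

17

Step 1: Identify the maximum value: max = 18
Step 2: Identify the minimum value: min = 1
Step 3: Range = max - min = 18 - 1 = 17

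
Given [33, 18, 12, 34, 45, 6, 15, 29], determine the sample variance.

176

Step 1: Compute the mean: (33 + 18 + 12 + 34 + 45 + 6 + 15 + 29) / 8 = 24
Step 2: Compute squared deviations from the mean:
  (33 - 24)^2 = 81
  (18 - 24)^2 = 36
  (12 - 24)^2 = 144
  (34 - 24)^2 = 100
  (45 - 24)^2 = 441
  (6 - 24)^2 = 324
  (15 - 24)^2 = 81
  (29 - 24)^2 = 25
Step 3: Sum of squared deviations = 1232
Step 4: Sample variance = 1232 / 7 = 176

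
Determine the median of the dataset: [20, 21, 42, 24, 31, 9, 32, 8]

22.5

Step 1: Sort the data in ascending order: [8, 9, 20, 21, 24, 31, 32, 42]
Step 2: The number of values is n = 8.
Step 3: Since n is even, the median is the average of positions 4 and 5:
  Median = (21 + 24) / 2 = 22.5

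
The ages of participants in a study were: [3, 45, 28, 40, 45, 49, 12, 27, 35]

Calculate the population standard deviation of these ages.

14.8332

Step 1: Compute the mean: 31.5556
Step 2: Sum of squared deviations from the mean: 1980.2222
Step 3: Population variance = 1980.2222 / 9 = 220.0247
Step 4: Standard deviation = sqrt(220.0247) = 14.8332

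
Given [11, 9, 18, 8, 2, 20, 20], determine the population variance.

41.102

Step 1: Compute the mean: (11 + 9 + 18 + 8 + 2 + 20 + 20) / 7 = 12.5714
Step 2: Compute squared deviations from the mean:
  (11 - 12.5714)^2 = 2.4694
  (9 - 12.5714)^2 = 12.7551
  (18 - 12.5714)^2 = 29.4694
  (8 - 12.5714)^2 = 20.898
  (2 - 12.5714)^2 = 111.7551
  (20 - 12.5714)^2 = 55.1837
  (20 - 12.5714)^2 = 55.1837
Step 3: Sum of squared deviations = 287.7143
Step 4: Population variance = 287.7143 / 7 = 41.102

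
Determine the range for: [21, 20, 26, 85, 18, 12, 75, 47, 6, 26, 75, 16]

79

Step 1: Identify the maximum value: max = 85
Step 2: Identify the minimum value: min = 6
Step 3: Range = max - min = 85 - 6 = 79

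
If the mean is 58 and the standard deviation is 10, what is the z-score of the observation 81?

2.3

Step 1: Recall the z-score formula: z = (x - mu) / sigma
Step 2: Substitute values: z = (81 - 58) / 10
Step 3: z = 23 / 10 = 2.3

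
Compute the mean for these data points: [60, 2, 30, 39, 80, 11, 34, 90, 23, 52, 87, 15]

43.5833

Step 1: Sum all values: 60 + 2 + 30 + 39 + 80 + 11 + 34 + 90 + 23 + 52 + 87 + 15 = 523
Step 2: Count the number of values: n = 12
Step 3: Mean = sum / n = 523 / 12 = 43.5833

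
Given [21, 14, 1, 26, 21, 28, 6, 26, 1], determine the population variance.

105.3333

Step 1: Compute the mean: (21 + 14 + 1 + 26 + 21 + 28 + 6 + 26 + 1) / 9 = 16
Step 2: Compute squared deviations from the mean:
  (21 - 16)^2 = 25
  (14 - 16)^2 = 4
  (1 - 16)^2 = 225
  (26 - 16)^2 = 100
  (21 - 16)^2 = 25
  (28 - 16)^2 = 144
  (6 - 16)^2 = 100
  (26 - 16)^2 = 100
  (1 - 16)^2 = 225
Step 3: Sum of squared deviations = 948
Step 4: Population variance = 948 / 9 = 105.3333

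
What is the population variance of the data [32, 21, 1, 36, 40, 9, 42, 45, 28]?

205.284

Step 1: Compute the mean: (32 + 21 + 1 + 36 + 40 + 9 + 42 + 45 + 28) / 9 = 28.2222
Step 2: Compute squared deviations from the mean:
  (32 - 28.2222)^2 = 14.2716
  (21 - 28.2222)^2 = 52.1605
  (1 - 28.2222)^2 = 741.0494
  (36 - 28.2222)^2 = 60.4938
  (40 - 28.2222)^2 = 138.716
  (9 - 28.2222)^2 = 369.4938
  (42 - 28.2222)^2 = 189.8272
  (45 - 28.2222)^2 = 281.4938
  (28 - 28.2222)^2 = 0.0494
Step 3: Sum of squared deviations = 1847.5556
Step 4: Population variance = 1847.5556 / 9 = 205.284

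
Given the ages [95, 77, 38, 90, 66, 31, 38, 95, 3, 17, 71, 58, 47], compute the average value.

55.8462

Step 1: Sum all values: 95 + 77 + 38 + 90 + 66 + 31 + 38 + 95 + 3 + 17 + 71 + 58 + 47 = 726
Step 2: Count the number of values: n = 13
Step 3: Mean = sum / n = 726 / 13 = 55.8462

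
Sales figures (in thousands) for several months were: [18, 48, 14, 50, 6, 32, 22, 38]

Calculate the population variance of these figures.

226.75

Step 1: Compute the mean: (18 + 48 + 14 + 50 + 6 + 32 + 22 + 38) / 8 = 28.5
Step 2: Compute squared deviations from the mean:
  (18 - 28.5)^2 = 110.25
  (48 - 28.5)^2 = 380.25
  (14 - 28.5)^2 = 210.25
  (50 - 28.5)^2 = 462.25
  (6 - 28.5)^2 = 506.25
  (32 - 28.5)^2 = 12.25
  (22 - 28.5)^2 = 42.25
  (38 - 28.5)^2 = 90.25
Step 3: Sum of squared deviations = 1814
Step 4: Population variance = 1814 / 8 = 226.75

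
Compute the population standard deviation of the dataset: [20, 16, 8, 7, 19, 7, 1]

6.6639

Step 1: Compute the mean: 11.1429
Step 2: Sum of squared deviations from the mean: 310.8571
Step 3: Population variance = 310.8571 / 7 = 44.4082
Step 4: Standard deviation = sqrt(44.4082) = 6.6639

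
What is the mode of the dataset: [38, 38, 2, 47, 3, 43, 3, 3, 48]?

3

Step 1: Count the frequency of each value:
  2: appears 1 time(s)
  3: appears 3 time(s)
  38: appears 2 time(s)
  43: appears 1 time(s)
  47: appears 1 time(s)
  48: appears 1 time(s)
Step 2: The value 3 appears most frequently (3 times).
Step 3: Mode = 3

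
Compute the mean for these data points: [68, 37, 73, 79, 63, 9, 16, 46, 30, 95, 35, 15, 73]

49.1538

Step 1: Sum all values: 68 + 37 + 73 + 79 + 63 + 9 + 16 + 46 + 30 + 95 + 35 + 15 + 73 = 639
Step 2: Count the number of values: n = 13
Step 3: Mean = sum / n = 639 / 13 = 49.1538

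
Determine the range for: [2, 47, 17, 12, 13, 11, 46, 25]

45

Step 1: Identify the maximum value: max = 47
Step 2: Identify the minimum value: min = 2
Step 3: Range = max - min = 47 - 2 = 45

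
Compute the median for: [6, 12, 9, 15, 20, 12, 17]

12

Step 1: Sort the data in ascending order: [6, 9, 12, 12, 15, 17, 20]
Step 2: The number of values is n = 7.
Step 3: Since n is odd, the median is the middle value at position 4: 12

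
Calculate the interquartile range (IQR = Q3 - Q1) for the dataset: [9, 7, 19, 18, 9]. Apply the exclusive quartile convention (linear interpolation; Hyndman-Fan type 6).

10.5

Step 1: Sort the data: [7, 9, 9, 18, 19]
Step 2: n = 5
Step 3: Using the exclusive quartile method:
  Q1 = 8
  Q2 (median) = 9
  Q3 = 18.5
  IQR = Q3 - Q1 = 18.5 - 8 = 10.5
Step 4: IQR = 10.5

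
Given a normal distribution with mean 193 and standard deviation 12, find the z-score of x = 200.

0.5833

Step 1: Recall the z-score formula: z = (x - mu) / sigma
Step 2: Substitute values: z = (200 - 193) / 12
Step 3: z = 7 / 12 = 0.5833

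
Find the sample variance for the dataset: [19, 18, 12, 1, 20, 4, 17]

58.6667

Step 1: Compute the mean: (19 + 18 + 12 + 1 + 20 + 4 + 17) / 7 = 13
Step 2: Compute squared deviations from the mean:
  (19 - 13)^2 = 36
  (18 - 13)^2 = 25
  (12 - 13)^2 = 1
  (1 - 13)^2 = 144
  (20 - 13)^2 = 49
  (4 - 13)^2 = 81
  (17 - 13)^2 = 16
Step 3: Sum of squared deviations = 352
Step 4: Sample variance = 352 / 6 = 58.6667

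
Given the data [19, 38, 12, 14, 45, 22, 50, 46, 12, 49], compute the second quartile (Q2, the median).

30

Step 1: Sort the data: [12, 12, 14, 19, 22, 38, 45, 46, 49, 50]
Step 2: n = 10
Step 3: Q2 is the median. Since n is even, it is the average of the values at positions 5 and 6:
  Q2 = (22 + 38) / 2 = 30
Step 4: Q2 = 30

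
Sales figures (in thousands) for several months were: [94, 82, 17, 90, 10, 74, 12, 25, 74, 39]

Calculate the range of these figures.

84

Step 1: Identify the maximum value: max = 94
Step 2: Identify the minimum value: min = 10
Step 3: Range = max - min = 94 - 10 = 84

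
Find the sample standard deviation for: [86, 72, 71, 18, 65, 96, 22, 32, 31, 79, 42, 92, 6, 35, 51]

28.9487

Step 1: Compute the mean: 53.2
Step 2: Sum of squared deviations from the mean: 11732.4
Step 3: Sample variance = 11732.4 / 14 = 838.0286
Step 4: Standard deviation = sqrt(838.0286) = 28.9487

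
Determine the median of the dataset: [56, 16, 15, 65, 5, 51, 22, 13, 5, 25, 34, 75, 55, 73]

29.5

Step 1: Sort the data in ascending order: [5, 5, 13, 15, 16, 22, 25, 34, 51, 55, 56, 65, 73, 75]
Step 2: The number of values is n = 14.
Step 3: Since n is even, the median is the average of positions 7 and 8:
  Median = (25 + 34) / 2 = 29.5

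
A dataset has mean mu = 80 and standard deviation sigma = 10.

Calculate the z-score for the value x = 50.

-3

Step 1: Recall the z-score formula: z = (x - mu) / sigma
Step 2: Substitute values: z = (50 - 80) / 10
Step 3: z = -30 / 10 = -3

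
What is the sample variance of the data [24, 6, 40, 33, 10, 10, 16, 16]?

144.2679

Step 1: Compute the mean: (24 + 6 + 40 + 33 + 10 + 10 + 16 + 16) / 8 = 19.375
Step 2: Compute squared deviations from the mean:
  (24 - 19.375)^2 = 21.3906
  (6 - 19.375)^2 = 178.8906
  (40 - 19.375)^2 = 425.3906
  (33 - 19.375)^2 = 185.6406
  (10 - 19.375)^2 = 87.8906
  (10 - 19.375)^2 = 87.8906
  (16 - 19.375)^2 = 11.3906
  (16 - 19.375)^2 = 11.3906
Step 3: Sum of squared deviations = 1009.875
Step 4: Sample variance = 1009.875 / 7 = 144.2679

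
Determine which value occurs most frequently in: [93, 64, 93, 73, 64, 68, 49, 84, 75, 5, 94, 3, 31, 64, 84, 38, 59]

64

Step 1: Count the frequency of each value:
  3: appears 1 time(s)
  5: appears 1 time(s)
  31: appears 1 time(s)
  38: appears 1 time(s)
  49: appears 1 time(s)
  59: appears 1 time(s)
  64: appears 3 time(s)
  68: appears 1 time(s)
  73: appears 1 time(s)
  75: appears 1 time(s)
  84: appears 2 time(s)
  93: appears 2 time(s)
  94: appears 1 time(s)
Step 2: The value 64 appears most frequently (3 times).
Step 3: Mode = 64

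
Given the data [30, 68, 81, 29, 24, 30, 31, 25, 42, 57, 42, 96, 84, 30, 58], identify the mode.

30

Step 1: Count the frequency of each value:
  24: appears 1 time(s)
  25: appears 1 time(s)
  29: appears 1 time(s)
  30: appears 3 time(s)
  31: appears 1 time(s)
  42: appears 2 time(s)
  57: appears 1 time(s)
  58: appears 1 time(s)
  68: appears 1 time(s)
  81: appears 1 time(s)
  84: appears 1 time(s)
  96: appears 1 time(s)
Step 2: The value 30 appears most frequently (3 times).
Step 3: Mode = 30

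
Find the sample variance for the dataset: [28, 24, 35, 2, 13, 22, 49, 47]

257.4286

Step 1: Compute the mean: (28 + 24 + 35 + 2 + 13 + 22 + 49 + 47) / 8 = 27.5
Step 2: Compute squared deviations from the mean:
  (28 - 27.5)^2 = 0.25
  (24 - 27.5)^2 = 12.25
  (35 - 27.5)^2 = 56.25
  (2 - 27.5)^2 = 650.25
  (13 - 27.5)^2 = 210.25
  (22 - 27.5)^2 = 30.25
  (49 - 27.5)^2 = 462.25
  (47 - 27.5)^2 = 380.25
Step 3: Sum of squared deviations = 1802
Step 4: Sample variance = 1802 / 7 = 257.4286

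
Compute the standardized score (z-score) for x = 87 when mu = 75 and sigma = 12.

1

Step 1: Recall the z-score formula: z = (x - mu) / sigma
Step 2: Substitute values: z = (87 - 75) / 12
Step 3: z = 12 / 12 = 1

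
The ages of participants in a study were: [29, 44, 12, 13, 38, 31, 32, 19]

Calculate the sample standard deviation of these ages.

11.5851

Step 1: Compute the mean: 27.25
Step 2: Sum of squared deviations from the mean: 939.5
Step 3: Sample variance = 939.5 / 7 = 134.2143
Step 4: Standard deviation = sqrt(134.2143) = 11.5851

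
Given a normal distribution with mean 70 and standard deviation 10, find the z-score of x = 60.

-1

Step 1: Recall the z-score formula: z = (x - mu) / sigma
Step 2: Substitute values: z = (60 - 70) / 10
Step 3: z = -10 / 10 = -1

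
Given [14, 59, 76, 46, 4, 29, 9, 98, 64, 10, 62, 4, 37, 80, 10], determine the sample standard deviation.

31.4821

Step 1: Compute the mean: 40.1333
Step 2: Sum of squared deviations from the mean: 13875.7333
Step 3: Sample variance = 13875.7333 / 14 = 991.1238
Step 4: Standard deviation = sqrt(991.1238) = 31.4821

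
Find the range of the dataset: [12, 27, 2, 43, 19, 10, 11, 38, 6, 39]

41

Step 1: Identify the maximum value: max = 43
Step 2: Identify the minimum value: min = 2
Step 3: Range = max - min = 43 - 2 = 41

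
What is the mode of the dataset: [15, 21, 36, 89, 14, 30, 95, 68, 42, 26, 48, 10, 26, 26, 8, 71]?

26

Step 1: Count the frequency of each value:
  8: appears 1 time(s)
  10: appears 1 time(s)
  14: appears 1 time(s)
  15: appears 1 time(s)
  21: appears 1 time(s)
  26: appears 3 time(s)
  30: appears 1 time(s)
  36: appears 1 time(s)
  42: appears 1 time(s)
  48: appears 1 time(s)
  68: appears 1 time(s)
  71: appears 1 time(s)
  89: appears 1 time(s)
  95: appears 1 time(s)
Step 2: The value 26 appears most frequently (3 times).
Step 3: Mode = 26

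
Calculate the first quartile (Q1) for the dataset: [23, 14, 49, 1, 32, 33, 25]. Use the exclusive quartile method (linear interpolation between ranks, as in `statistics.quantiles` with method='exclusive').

14

Step 1: Sort the data: [1, 14, 23, 25, 32, 33, 49]
Step 2: n = 7
Step 3: Using the exclusive quartile method:
  Q1 = 14
  Q2 (median) = 25
  Q3 = 33
  IQR = Q3 - Q1 = 33 - 14 = 19
Step 4: Q1 = 14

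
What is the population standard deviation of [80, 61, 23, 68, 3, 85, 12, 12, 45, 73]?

29.6742

Step 1: Compute the mean: 46.2
Step 2: Sum of squared deviations from the mean: 8805.6
Step 3: Population variance = 8805.6 / 10 = 880.56
Step 4: Standard deviation = sqrt(880.56) = 29.6742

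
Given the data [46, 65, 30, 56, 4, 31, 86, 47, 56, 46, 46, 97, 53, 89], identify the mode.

46

Step 1: Count the frequency of each value:
  4: appears 1 time(s)
  30: appears 1 time(s)
  31: appears 1 time(s)
  46: appears 3 time(s)
  47: appears 1 time(s)
  53: appears 1 time(s)
  56: appears 2 time(s)
  65: appears 1 time(s)
  86: appears 1 time(s)
  89: appears 1 time(s)
  97: appears 1 time(s)
Step 2: The value 46 appears most frequently (3 times).
Step 3: Mode = 46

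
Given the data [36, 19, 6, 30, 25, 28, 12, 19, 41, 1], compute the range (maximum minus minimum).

40

Step 1: Identify the maximum value: max = 41
Step 2: Identify the minimum value: min = 1
Step 3: Range = max - min = 41 - 1 = 40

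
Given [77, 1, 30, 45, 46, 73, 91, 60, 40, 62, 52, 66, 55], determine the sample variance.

519.3974

Step 1: Compute the mean: (77 + 1 + 30 + 45 + 46 + 73 + 91 + 60 + 40 + 62 + 52 + 66 + 55) / 13 = 53.6923
Step 2: Compute squared deviations from the mean:
  (77 - 53.6923)^2 = 543.2485
  (1 - 53.6923)^2 = 2776.4793
  (30 - 53.6923)^2 = 561.3254
  (45 - 53.6923)^2 = 75.5562
  (46 - 53.6923)^2 = 59.1716
  (73 - 53.6923)^2 = 372.787
  (91 - 53.6923)^2 = 1391.8639
  (60 - 53.6923)^2 = 39.787
  (40 - 53.6923)^2 = 187.4793
  (62 - 53.6923)^2 = 69.0178
  (52 - 53.6923)^2 = 2.8639
  (66 - 53.6923)^2 = 151.4793
  (55 - 53.6923)^2 = 1.7101
Step 3: Sum of squared deviations = 6232.7692
Step 4: Sample variance = 6232.7692 / 12 = 519.3974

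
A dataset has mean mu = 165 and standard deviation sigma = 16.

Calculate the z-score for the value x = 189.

1.5

Step 1: Recall the z-score formula: z = (x - mu) / sigma
Step 2: Substitute values: z = (189 - 165) / 16
Step 3: z = 24 / 16 = 1.5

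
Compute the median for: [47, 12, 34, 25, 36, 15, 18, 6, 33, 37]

29

Step 1: Sort the data in ascending order: [6, 12, 15, 18, 25, 33, 34, 36, 37, 47]
Step 2: The number of values is n = 10.
Step 3: Since n is even, the median is the average of positions 5 and 6:
  Median = (25 + 33) / 2 = 29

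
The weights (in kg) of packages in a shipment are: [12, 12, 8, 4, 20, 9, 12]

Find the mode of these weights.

12

Step 1: Count the frequency of each value:
  4: appears 1 time(s)
  8: appears 1 time(s)
  9: appears 1 time(s)
  12: appears 3 time(s)
  20: appears 1 time(s)
Step 2: The value 12 appears most frequently (3 times).
Step 3: Mode = 12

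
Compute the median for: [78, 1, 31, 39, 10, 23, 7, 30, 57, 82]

30.5

Step 1: Sort the data in ascending order: [1, 7, 10, 23, 30, 31, 39, 57, 78, 82]
Step 2: The number of values is n = 10.
Step 3: Since n is even, the median is the average of positions 5 and 6:
  Median = (30 + 31) / 2 = 30.5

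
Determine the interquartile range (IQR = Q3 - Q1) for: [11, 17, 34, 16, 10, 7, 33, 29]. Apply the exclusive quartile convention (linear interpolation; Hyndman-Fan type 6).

21.75

Step 1: Sort the data: [7, 10, 11, 16, 17, 29, 33, 34]
Step 2: n = 8
Step 3: Using the exclusive quartile method:
  Q1 = 10.25
  Q2 (median) = 16.5
  Q3 = 32
  IQR = Q3 - Q1 = 32 - 10.25 = 21.75
Step 4: IQR = 21.75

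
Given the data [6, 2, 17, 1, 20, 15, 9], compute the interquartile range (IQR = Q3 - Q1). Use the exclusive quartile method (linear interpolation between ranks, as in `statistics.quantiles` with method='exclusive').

15

Step 1: Sort the data: [1, 2, 6, 9, 15, 17, 20]
Step 2: n = 7
Step 3: Using the exclusive quartile method:
  Q1 = 2
  Q2 (median) = 9
  Q3 = 17
  IQR = Q3 - Q1 = 17 - 2 = 15
Step 4: IQR = 15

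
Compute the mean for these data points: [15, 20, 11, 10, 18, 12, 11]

13.8571

Step 1: Sum all values: 15 + 20 + 11 + 10 + 18 + 12 + 11 = 97
Step 2: Count the number of values: n = 7
Step 3: Mean = sum / n = 97 / 7 = 13.8571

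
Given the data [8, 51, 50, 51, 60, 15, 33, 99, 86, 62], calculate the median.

51

Step 1: Sort the data in ascending order: [8, 15, 33, 50, 51, 51, 60, 62, 86, 99]
Step 2: The number of values is n = 10.
Step 3: Since n is even, the median is the average of positions 5 and 6:
  Median = (51 + 51) / 2 = 51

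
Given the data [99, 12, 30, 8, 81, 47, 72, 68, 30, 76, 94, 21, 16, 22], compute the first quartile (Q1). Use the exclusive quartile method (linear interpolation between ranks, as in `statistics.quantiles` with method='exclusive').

19.75

Step 1: Sort the data: [8, 12, 16, 21, 22, 30, 30, 47, 68, 72, 76, 81, 94, 99]
Step 2: n = 14
Step 3: Using the exclusive quartile method:
  Q1 = 19.75
  Q2 (median) = 38.5
  Q3 = 77.25
  IQR = Q3 - Q1 = 77.25 - 19.75 = 57.5
Step 4: Q1 = 19.75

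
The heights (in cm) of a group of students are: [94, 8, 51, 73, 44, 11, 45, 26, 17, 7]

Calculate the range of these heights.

87

Step 1: Identify the maximum value: max = 94
Step 2: Identify the minimum value: min = 7
Step 3: Range = max - min = 94 - 7 = 87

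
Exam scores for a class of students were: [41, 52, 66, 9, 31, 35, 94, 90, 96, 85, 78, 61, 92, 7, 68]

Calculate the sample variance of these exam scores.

908.9524

Step 1: Compute the mean: (41 + 52 + 66 + 9 + 31 + 35 + 94 + 90 + 96 + 85 + 78 + 61 + 92 + 7 + 68) / 15 = 60.3333
Step 2: Compute squared deviations from the mean:
  (41 - 60.3333)^2 = 373.7778
  (52 - 60.3333)^2 = 69.4444
  (66 - 60.3333)^2 = 32.1111
  (9 - 60.3333)^2 = 2635.1111
  (31 - 60.3333)^2 = 860.4444
  (35 - 60.3333)^2 = 641.7778
  (94 - 60.3333)^2 = 1133.4444
  (90 - 60.3333)^2 = 880.1111
  (96 - 60.3333)^2 = 1272.1111
  (85 - 60.3333)^2 = 608.4444
  (78 - 60.3333)^2 = 312.1111
  (61 - 60.3333)^2 = 0.4444
  (92 - 60.3333)^2 = 1002.7778
  (7 - 60.3333)^2 = 2844.4444
  (68 - 60.3333)^2 = 58.7778
Step 3: Sum of squared deviations = 12725.3333
Step 4: Sample variance = 12725.3333 / 14 = 908.9524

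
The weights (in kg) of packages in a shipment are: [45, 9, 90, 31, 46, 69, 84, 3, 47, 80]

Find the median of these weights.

46.5

Step 1: Sort the data in ascending order: [3, 9, 31, 45, 46, 47, 69, 80, 84, 90]
Step 2: The number of values is n = 10.
Step 3: Since n is even, the median is the average of positions 5 and 6:
  Median = (46 + 47) / 2 = 46.5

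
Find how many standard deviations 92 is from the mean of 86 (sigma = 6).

1

Step 1: Recall the z-score formula: z = (x - mu) / sigma
Step 2: Substitute values: z = (92 - 86) / 6
Step 3: z = 6 / 6 = 1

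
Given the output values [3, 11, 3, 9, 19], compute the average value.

9

Step 1: Sum all values: 3 + 11 + 3 + 9 + 19 = 45
Step 2: Count the number of values: n = 5
Step 3: Mean = sum / n = 45 / 5 = 9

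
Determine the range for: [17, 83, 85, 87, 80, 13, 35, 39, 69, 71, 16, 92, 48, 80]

79

Step 1: Identify the maximum value: max = 92
Step 2: Identify the minimum value: min = 13
Step 3: Range = max - min = 92 - 13 = 79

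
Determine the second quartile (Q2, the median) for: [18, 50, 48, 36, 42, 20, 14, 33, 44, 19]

34.5

Step 1: Sort the data: [14, 18, 19, 20, 33, 36, 42, 44, 48, 50]
Step 2: n = 10
Step 3: Q2 is the median. Since n is even, it is the average of the values at positions 5 and 6:
  Q2 = (33 + 36) / 2 = 34.5
Step 4: Q2 = 34.5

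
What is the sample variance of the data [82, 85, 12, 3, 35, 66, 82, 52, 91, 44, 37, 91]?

949.5152

Step 1: Compute the mean: (82 + 85 + 12 + 3 + 35 + 66 + 82 + 52 + 91 + 44 + 37 + 91) / 12 = 56.6667
Step 2: Compute squared deviations from the mean:
  (82 - 56.6667)^2 = 641.7778
  (85 - 56.6667)^2 = 802.7778
  (12 - 56.6667)^2 = 1995.1111
  (3 - 56.6667)^2 = 2880.1111
  (35 - 56.6667)^2 = 469.4444
  (66 - 56.6667)^2 = 87.1111
  (82 - 56.6667)^2 = 641.7778
  (52 - 56.6667)^2 = 21.7778
  (91 - 56.6667)^2 = 1178.7778
  (44 - 56.6667)^2 = 160.4444
  (37 - 56.6667)^2 = 386.7778
  (91 - 56.6667)^2 = 1178.7778
Step 3: Sum of squared deviations = 10444.6667
Step 4: Sample variance = 10444.6667 / 11 = 949.5152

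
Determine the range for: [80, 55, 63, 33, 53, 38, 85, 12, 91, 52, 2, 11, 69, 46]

89

Step 1: Identify the maximum value: max = 91
Step 2: Identify the minimum value: min = 2
Step 3: Range = max - min = 91 - 2 = 89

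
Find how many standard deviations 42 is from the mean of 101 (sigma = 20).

-2.95

Step 1: Recall the z-score formula: z = (x - mu) / sigma
Step 2: Substitute values: z = (42 - 101) / 20
Step 3: z = -59 / 20 = -2.95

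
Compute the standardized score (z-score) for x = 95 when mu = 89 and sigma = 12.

0.5

Step 1: Recall the z-score formula: z = (x - mu) / sigma
Step 2: Substitute values: z = (95 - 89) / 12
Step 3: z = 6 / 12 = 0.5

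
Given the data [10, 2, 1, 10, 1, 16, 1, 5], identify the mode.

1

Step 1: Count the frequency of each value:
  1: appears 3 time(s)
  2: appears 1 time(s)
  5: appears 1 time(s)
  10: appears 2 time(s)
  16: appears 1 time(s)
Step 2: The value 1 appears most frequently (3 times).
Step 3: Mode = 1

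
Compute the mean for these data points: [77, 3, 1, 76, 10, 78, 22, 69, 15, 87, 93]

48.2727

Step 1: Sum all values: 77 + 3 + 1 + 76 + 10 + 78 + 22 + 69 + 15 + 87 + 93 = 531
Step 2: Count the number of values: n = 11
Step 3: Mean = sum / n = 531 / 11 = 48.2727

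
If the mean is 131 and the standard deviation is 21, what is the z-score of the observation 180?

2.3333

Step 1: Recall the z-score formula: z = (x - mu) / sigma
Step 2: Substitute values: z = (180 - 131) / 21
Step 3: z = 49 / 21 = 2.3333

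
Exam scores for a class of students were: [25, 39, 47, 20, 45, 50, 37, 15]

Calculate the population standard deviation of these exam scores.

12.3161

Step 1: Compute the mean: 34.75
Step 2: Sum of squared deviations from the mean: 1213.5
Step 3: Population variance = 1213.5 / 8 = 151.6875
Step 4: Standard deviation = sqrt(151.6875) = 12.3161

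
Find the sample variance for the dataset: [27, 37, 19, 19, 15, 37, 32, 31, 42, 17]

92.7111

Step 1: Compute the mean: (27 + 37 + 19 + 19 + 15 + 37 + 32 + 31 + 42 + 17) / 10 = 27.6
Step 2: Compute squared deviations from the mean:
  (27 - 27.6)^2 = 0.36
  (37 - 27.6)^2 = 88.36
  (19 - 27.6)^2 = 73.96
  (19 - 27.6)^2 = 73.96
  (15 - 27.6)^2 = 158.76
  (37 - 27.6)^2 = 88.36
  (32 - 27.6)^2 = 19.36
  (31 - 27.6)^2 = 11.56
  (42 - 27.6)^2 = 207.36
  (17 - 27.6)^2 = 112.36
Step 3: Sum of squared deviations = 834.4
Step 4: Sample variance = 834.4 / 9 = 92.7111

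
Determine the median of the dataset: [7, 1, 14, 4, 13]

7

Step 1: Sort the data in ascending order: [1, 4, 7, 13, 14]
Step 2: The number of values is n = 5.
Step 3: Since n is odd, the median is the middle value at position 3: 7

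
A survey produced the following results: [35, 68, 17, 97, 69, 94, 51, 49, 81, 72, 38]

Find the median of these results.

68

Step 1: Sort the data in ascending order: [17, 35, 38, 49, 51, 68, 69, 72, 81, 94, 97]
Step 2: The number of values is n = 11.
Step 3: Since n is odd, the median is the middle value at position 6: 68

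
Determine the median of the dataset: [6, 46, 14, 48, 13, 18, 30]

18

Step 1: Sort the data in ascending order: [6, 13, 14, 18, 30, 46, 48]
Step 2: The number of values is n = 7.
Step 3: Since n is odd, the median is the middle value at position 4: 18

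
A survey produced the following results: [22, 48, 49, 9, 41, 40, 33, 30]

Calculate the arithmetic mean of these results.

34

Step 1: Sum all values: 22 + 48 + 49 + 9 + 41 + 40 + 33 + 30 = 272
Step 2: Count the number of values: n = 8
Step 3: Mean = sum / n = 272 / 8 = 34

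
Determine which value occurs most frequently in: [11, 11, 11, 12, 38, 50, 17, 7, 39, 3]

11

Step 1: Count the frequency of each value:
  3: appears 1 time(s)
  7: appears 1 time(s)
  11: appears 3 time(s)
  12: appears 1 time(s)
  17: appears 1 time(s)
  38: appears 1 time(s)
  39: appears 1 time(s)
  50: appears 1 time(s)
Step 2: The value 11 appears most frequently (3 times).
Step 3: Mode = 11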